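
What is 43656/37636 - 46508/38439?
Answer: -18070526/361672551 ≈ -0.049964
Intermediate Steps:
43656/37636 - 46508/38439 = 43656*(1/37636) - 46508*1/38439 = 10914/9409 - 46508/38439 = -18070526/361672551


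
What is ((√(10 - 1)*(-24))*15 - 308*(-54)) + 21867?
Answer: 37419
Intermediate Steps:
((√(10 - 1)*(-24))*15 - 308*(-54)) + 21867 = ((√9*(-24))*15 + 16632) + 21867 = ((3*(-24))*15 + 16632) + 21867 = (-72*15 + 16632) + 21867 = (-1080 + 16632) + 21867 = 15552 + 21867 = 37419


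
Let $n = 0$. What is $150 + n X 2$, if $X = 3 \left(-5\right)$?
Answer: $150$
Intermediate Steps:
$X = -15$
$150 + n X 2 = 150 + 0 \left(-15\right) 2 = 150 + 0 \cdot 2 = 150 + 0 = 150$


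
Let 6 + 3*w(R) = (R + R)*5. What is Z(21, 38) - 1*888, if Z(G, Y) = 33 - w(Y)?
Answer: -2939/3 ≈ -979.67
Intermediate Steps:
w(R) = -2 + 10*R/3 (w(R) = -2 + ((R + R)*5)/3 = -2 + ((2*R)*5)/3 = -2 + (10*R)/3 = -2 + 10*R/3)
Z(G, Y) = 35 - 10*Y/3 (Z(G, Y) = 33 - (-2 + 10*Y/3) = 33 + (2 - 10*Y/3) = 35 - 10*Y/3)
Z(21, 38) - 1*888 = (35 - 10/3*38) - 1*888 = (35 - 380/3) - 888 = -275/3 - 888 = -2939/3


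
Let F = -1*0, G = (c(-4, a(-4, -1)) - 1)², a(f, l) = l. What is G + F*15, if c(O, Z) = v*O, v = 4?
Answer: 289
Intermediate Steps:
c(O, Z) = 4*O
G = 289 (G = (4*(-4) - 1)² = (-16 - 1)² = (-17)² = 289)
F = 0
G + F*15 = 289 + 0*15 = 289 + 0 = 289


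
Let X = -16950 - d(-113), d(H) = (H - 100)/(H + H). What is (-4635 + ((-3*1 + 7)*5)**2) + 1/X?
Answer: -16223916781/3830913 ≈ -4235.0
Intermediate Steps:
d(H) = (-100 + H)/(2*H) (d(H) = (-100 + H)/((2*H)) = (-100 + H)*(1/(2*H)) = (-100 + H)/(2*H))
X = -3830913/226 (X = -16950 - (-100 - 113)/(2*(-113)) = -16950 - (-1)*(-213)/(2*113) = -16950 - 1*213/226 = -16950 - 213/226 = -3830913/226 ≈ -16951.)
(-4635 + ((-3*1 + 7)*5)**2) + 1/X = (-4635 + ((-3*1 + 7)*5)**2) + 1/(-3830913/226) = (-4635 + ((-3 + 7)*5)**2) - 226/3830913 = (-4635 + (4*5)**2) - 226/3830913 = (-4635 + 20**2) - 226/3830913 = (-4635 + 400) - 226/3830913 = -4235 - 226/3830913 = -16223916781/3830913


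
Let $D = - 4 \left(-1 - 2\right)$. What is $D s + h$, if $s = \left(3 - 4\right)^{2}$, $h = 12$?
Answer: $24$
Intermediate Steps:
$s = 1$ ($s = \left(-1\right)^{2} = 1$)
$D = 12$ ($D = \left(-4\right) \left(-3\right) = 12$)
$D s + h = 12 \cdot 1 + 12 = 12 + 12 = 24$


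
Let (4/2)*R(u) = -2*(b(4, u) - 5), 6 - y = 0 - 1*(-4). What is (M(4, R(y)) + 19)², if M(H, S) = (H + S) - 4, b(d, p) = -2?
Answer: 676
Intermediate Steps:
y = 2 (y = 6 - (0 - 1*(-4)) = 6 - (0 + 4) = 6 - 1*4 = 6 - 4 = 2)
R(u) = 7 (R(u) = (-2*(-2 - 5))/2 = (-2*(-7))/2 = (½)*14 = 7)
M(H, S) = -4 + H + S
(M(4, R(y)) + 19)² = ((-4 + 4 + 7) + 19)² = (7 + 19)² = 26² = 676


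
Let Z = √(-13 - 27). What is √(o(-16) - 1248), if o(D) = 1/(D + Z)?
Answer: √(-1248 + 1/(-16 + 2*I*√10)) ≈ 0.0003 - 35.328*I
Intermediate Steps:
Z = 2*I*√10 (Z = √(-40) = 2*I*√10 ≈ 6.3246*I)
o(D) = 1/(D + 2*I*√10)
√(o(-16) - 1248) = √(1/(-16 + 2*I*√10) - 1248) = √(-1248 + 1/(-16 + 2*I*√10))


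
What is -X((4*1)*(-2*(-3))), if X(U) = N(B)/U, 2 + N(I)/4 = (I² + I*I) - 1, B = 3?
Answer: -5/2 ≈ -2.5000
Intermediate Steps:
N(I) = -12 + 8*I² (N(I) = -8 + 4*((I² + I*I) - 1) = -8 + 4*((I² + I²) - 1) = -8 + 4*(2*I² - 1) = -8 + 4*(-1 + 2*I²) = -8 + (-4 + 8*I²) = -12 + 8*I²)
X(U) = 60/U (X(U) = (-12 + 8*3²)/U = (-12 + 8*9)/U = (-12 + 72)/U = 60/U)
-X((4*1)*(-2*(-3))) = -60/((4*1)*(-2*(-3))) = -60/(4*6) = -60/24 = -1*5/2 = -5/2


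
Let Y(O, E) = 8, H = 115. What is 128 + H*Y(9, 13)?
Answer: 1048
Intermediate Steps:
128 + H*Y(9, 13) = 128 + 115*8 = 128 + 920 = 1048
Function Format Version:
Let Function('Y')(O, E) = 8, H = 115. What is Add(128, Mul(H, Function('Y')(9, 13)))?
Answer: 1048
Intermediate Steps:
Add(128, Mul(H, Function('Y')(9, 13))) = Add(128, Mul(115, 8)) = Add(128, 920) = 1048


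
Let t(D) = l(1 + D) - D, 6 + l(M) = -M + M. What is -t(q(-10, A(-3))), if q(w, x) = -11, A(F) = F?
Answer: -5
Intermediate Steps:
l(M) = -6 (l(M) = -6 + (-M + M) = -6 + 0 = -6)
t(D) = -6 - D
-t(q(-10, A(-3))) = -(-6 - 1*(-11)) = -(-6 + 11) = -1*5 = -5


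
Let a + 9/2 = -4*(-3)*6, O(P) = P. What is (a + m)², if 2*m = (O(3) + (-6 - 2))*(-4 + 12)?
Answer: 9025/4 ≈ 2256.3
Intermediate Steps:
a = 135/2 (a = -9/2 - 4*(-3)*6 = -9/2 + 12*6 = -9/2 + 72 = 135/2 ≈ 67.500)
m = -20 (m = ((3 + (-6 - 2))*(-4 + 12))/2 = ((3 - 8)*8)/2 = (-5*8)/2 = (½)*(-40) = -20)
(a + m)² = (135/2 - 20)² = (95/2)² = 9025/4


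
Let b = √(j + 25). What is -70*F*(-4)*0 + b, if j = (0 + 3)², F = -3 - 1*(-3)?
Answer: √34 ≈ 5.8309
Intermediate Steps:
F = 0 (F = -3 + 3 = 0)
j = 9 (j = 3² = 9)
b = √34 (b = √(9 + 25) = √34 ≈ 5.8309)
-70*F*(-4)*0 + b = -70*0*(-4)*0 + √34 = -0*0 + √34 = -70*0 + √34 = 0 + √34 = √34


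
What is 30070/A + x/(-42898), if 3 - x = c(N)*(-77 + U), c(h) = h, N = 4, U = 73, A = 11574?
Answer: 644861477/248250726 ≈ 2.5976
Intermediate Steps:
x = 19 (x = 3 - 4*(-77 + 73) = 3 - 4*(-4) = 3 - 1*(-16) = 3 + 16 = 19)
30070/A + x/(-42898) = 30070/11574 + 19/(-42898) = 30070*(1/11574) + 19*(-1/42898) = 15035/5787 - 19/42898 = 644861477/248250726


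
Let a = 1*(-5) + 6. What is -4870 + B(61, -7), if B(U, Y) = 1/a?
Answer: -4869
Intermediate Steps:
a = 1 (a = -5 + 6 = 1)
B(U, Y) = 1 (B(U, Y) = 1/1 = 1)
-4870 + B(61, -7) = -4870 + 1 = -4869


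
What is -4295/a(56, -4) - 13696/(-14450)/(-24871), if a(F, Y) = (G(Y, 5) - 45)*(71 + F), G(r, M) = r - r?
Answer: 154348438261/205389070425 ≈ 0.75149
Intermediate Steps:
G(r, M) = 0
a(F, Y) = -3195 - 45*F (a(F, Y) = (0 - 45)*(71 + F) = -45*(71 + F) = -3195 - 45*F)
-4295/a(56, -4) - 13696/(-14450)/(-24871) = -4295/(-3195 - 45*56) - 13696/(-14450)/(-24871) = -4295/(-3195 - 2520) - 13696*(-1/14450)*(-1/24871) = -4295/(-5715) + (6848/7225)*(-1/24871) = -4295*(-1/5715) - 6848/179692975 = 859/1143 - 6848/179692975 = 154348438261/205389070425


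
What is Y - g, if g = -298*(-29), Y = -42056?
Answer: -50698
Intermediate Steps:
g = 8642
Y - g = -42056 - 1*8642 = -42056 - 8642 = -50698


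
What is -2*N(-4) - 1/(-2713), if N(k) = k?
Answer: 21705/2713 ≈ 8.0004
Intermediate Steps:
-2*N(-4) - 1/(-2713) = -2*(-4) - 1/(-2713) = 8 - 1*(-1/2713) = 8 + 1/2713 = 21705/2713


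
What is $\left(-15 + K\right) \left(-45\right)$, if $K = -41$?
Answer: $2520$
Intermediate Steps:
$\left(-15 + K\right) \left(-45\right) = \left(-15 - 41\right) \left(-45\right) = \left(-56\right) \left(-45\right) = 2520$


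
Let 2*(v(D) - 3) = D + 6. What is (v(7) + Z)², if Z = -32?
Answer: 2025/4 ≈ 506.25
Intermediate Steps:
v(D) = 6 + D/2 (v(D) = 3 + (D + 6)/2 = 3 + (6 + D)/2 = 3 + (3 + D/2) = 6 + D/2)
(v(7) + Z)² = ((6 + (½)*7) - 32)² = ((6 + 7/2) - 32)² = (19/2 - 32)² = (-45/2)² = 2025/4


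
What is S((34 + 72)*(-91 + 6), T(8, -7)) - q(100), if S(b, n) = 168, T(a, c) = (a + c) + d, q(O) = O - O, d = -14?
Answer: 168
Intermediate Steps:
q(O) = 0
T(a, c) = -14 + a + c (T(a, c) = (a + c) - 14 = -14 + a + c)
S((34 + 72)*(-91 + 6), T(8, -7)) - q(100) = 168 - 1*0 = 168 + 0 = 168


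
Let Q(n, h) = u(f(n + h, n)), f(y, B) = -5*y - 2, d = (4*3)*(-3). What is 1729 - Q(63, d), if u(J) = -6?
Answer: 1735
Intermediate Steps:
d = -36 (d = 12*(-3) = -36)
f(y, B) = -2 - 5*y
Q(n, h) = -6
1729 - Q(63, d) = 1729 - 1*(-6) = 1729 + 6 = 1735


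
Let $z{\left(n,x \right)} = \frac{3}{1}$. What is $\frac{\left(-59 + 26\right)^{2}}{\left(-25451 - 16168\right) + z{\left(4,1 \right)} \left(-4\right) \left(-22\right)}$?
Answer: $- \frac{121}{4595} \approx -0.026333$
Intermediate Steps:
$z{\left(n,x \right)} = 3$ ($z{\left(n,x \right)} = 3 \cdot 1 = 3$)
$\frac{\left(-59 + 26\right)^{2}}{\left(-25451 - 16168\right) + z{\left(4,1 \right)} \left(-4\right) \left(-22\right)} = \frac{\left(-59 + 26\right)^{2}}{\left(-25451 - 16168\right) + 3 \left(-4\right) \left(-22\right)} = \frac{\left(-33\right)^{2}}{-41619 - -264} = \frac{1089}{-41619 + 264} = \frac{1089}{-41355} = 1089 \left(- \frac{1}{41355}\right) = - \frac{121}{4595}$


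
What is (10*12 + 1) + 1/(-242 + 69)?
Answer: 20932/173 ≈ 120.99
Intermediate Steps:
(10*12 + 1) + 1/(-242 + 69) = (120 + 1) + 1/(-173) = 121 - 1/173 = 20932/173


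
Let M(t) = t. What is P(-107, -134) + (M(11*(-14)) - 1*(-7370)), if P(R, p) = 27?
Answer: 7243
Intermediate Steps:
P(-107, -134) + (M(11*(-14)) - 1*(-7370)) = 27 + (11*(-14) - 1*(-7370)) = 27 + (-154 + 7370) = 27 + 7216 = 7243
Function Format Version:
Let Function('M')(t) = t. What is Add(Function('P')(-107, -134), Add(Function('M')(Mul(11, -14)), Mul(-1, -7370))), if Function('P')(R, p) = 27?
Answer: 7243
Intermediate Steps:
Add(Function('P')(-107, -134), Add(Function('M')(Mul(11, -14)), Mul(-1, -7370))) = Add(27, Add(Mul(11, -14), Mul(-1, -7370))) = Add(27, Add(-154, 7370)) = Add(27, 7216) = 7243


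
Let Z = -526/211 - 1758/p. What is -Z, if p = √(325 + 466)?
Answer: 526/211 + 1758*√791/791 ≈ 65.000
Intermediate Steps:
p = √791 ≈ 28.125
Z = -526/211 - 1758*√791/791 ≈ -65.000
-Z = -(-526/211 - 1758*√791/791) = 526/211 + 1758*√791/791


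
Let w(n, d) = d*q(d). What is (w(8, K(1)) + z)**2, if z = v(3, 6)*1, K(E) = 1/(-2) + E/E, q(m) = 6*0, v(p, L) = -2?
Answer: 4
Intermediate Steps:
q(m) = 0
K(E) = 1/2 (K(E) = 1*(-1/2) + 1 = -1/2 + 1 = 1/2)
w(n, d) = 0 (w(n, d) = d*0 = 0)
z = -2 (z = -2*1 = -2)
(w(8, K(1)) + z)**2 = (0 - 2)**2 = (-2)**2 = 4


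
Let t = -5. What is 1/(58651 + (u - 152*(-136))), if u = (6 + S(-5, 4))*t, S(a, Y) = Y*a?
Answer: 1/79393 ≈ 1.2596e-5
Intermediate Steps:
u = 70 (u = (6 + 4*(-5))*(-5) = (6 - 20)*(-5) = -14*(-5) = 70)
1/(58651 + (u - 152*(-136))) = 1/(58651 + (70 - 152*(-136))) = 1/(58651 + (70 + 20672)) = 1/(58651 + 20742) = 1/79393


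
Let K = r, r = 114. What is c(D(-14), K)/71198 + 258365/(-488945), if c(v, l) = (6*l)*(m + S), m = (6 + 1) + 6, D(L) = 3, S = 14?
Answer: -936523501/3481190611 ≈ -0.26902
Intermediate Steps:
K = 114
m = 13 (m = 7 + 6 = 13)
c(v, l) = 162*l (c(v, l) = (6*l)*(13 + 14) = (6*l)*27 = 162*l)
c(D(-14), K)/71198 + 258365/(-488945) = (162*114)/71198 + 258365/(-488945) = 18468*(1/71198) + 258365*(-1/488945) = 9234/35599 - 51673/97789 = -936523501/3481190611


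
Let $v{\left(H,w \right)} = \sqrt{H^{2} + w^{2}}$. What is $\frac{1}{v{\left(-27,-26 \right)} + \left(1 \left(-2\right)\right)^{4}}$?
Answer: $- \frac{16}{1149} + \frac{\sqrt{1405}}{1149} \approx 0.018697$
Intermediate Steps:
$\frac{1}{v{\left(-27,-26 \right)} + \left(1 \left(-2\right)\right)^{4}} = \frac{1}{\sqrt{\left(-27\right)^{2} + \left(-26\right)^{2}} + \left(1 \left(-2\right)\right)^{4}} = \frac{1}{\sqrt{729 + 676} + \left(-2\right)^{4}} = \frac{1}{\sqrt{1405} + 16} = \frac{1}{16 + \sqrt{1405}}$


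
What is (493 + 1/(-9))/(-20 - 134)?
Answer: -2218/693 ≈ -3.2006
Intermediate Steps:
(493 + 1/(-9))/(-20 - 134) = (493 - ⅑)/(-154) = (4436/9)*(-1/154) = -2218/693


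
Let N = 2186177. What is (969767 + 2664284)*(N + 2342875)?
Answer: 16458805949652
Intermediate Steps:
(969767 + 2664284)*(N + 2342875) = (969767 + 2664284)*(2186177 + 2342875) = 3634051*4529052 = 16458805949652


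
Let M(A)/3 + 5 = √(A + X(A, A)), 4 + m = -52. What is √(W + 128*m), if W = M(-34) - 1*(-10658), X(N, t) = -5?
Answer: √(3475 + 3*I*√39) ≈ 58.949 + 0.1589*I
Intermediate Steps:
m = -56 (m = -4 - 52 = -56)
M(A) = -15 + 3*√(-5 + A) (M(A) = -15 + 3*√(A - 5) = -15 + 3*√(-5 + A))
W = 10643 + 3*I*√39 (W = (-15 + 3*√(-5 - 34)) - 1*(-10658) = (-15 + 3*√(-39)) + 10658 = (-15 + 3*(I*√39)) + 10658 = (-15 + 3*I*√39) + 10658 = 10643 + 3*I*√39 ≈ 10643.0 + 18.735*I)
√(W + 128*m) = √((10643 + 3*I*√39) + 128*(-56)) = √((10643 + 3*I*√39) - 7168) = √(3475 + 3*I*√39)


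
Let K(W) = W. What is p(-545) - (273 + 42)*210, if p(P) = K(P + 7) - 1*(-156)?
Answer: -66532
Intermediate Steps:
p(P) = 163 + P (p(P) = (P + 7) - 1*(-156) = (7 + P) + 156 = 163 + P)
p(-545) - (273 + 42)*210 = (163 - 545) - (273 + 42)*210 = -382 - 315*210 = -382 - 1*66150 = -382 - 66150 = -66532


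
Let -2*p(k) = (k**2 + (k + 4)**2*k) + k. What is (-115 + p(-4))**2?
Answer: 14641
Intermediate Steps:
p(k) = -k/2 - k**2/2 - k*(4 + k)**2/2 (p(k) = -((k**2 + (k + 4)**2*k) + k)/2 = -((k**2 + (4 + k)**2*k) + k)/2 = -((k**2 + k*(4 + k)**2) + k)/2 = -(k + k**2 + k*(4 + k)**2)/2 = -k/2 - k**2/2 - k*(4 + k)**2/2)
(-115 + p(-4))**2 = (-115 - 1/2*(-4)*(1 - 4 + (4 - 4)**2))**2 = (-115 - 1/2*(-4)*(1 - 4 + 0**2))**2 = (-115 - 1/2*(-4)*(1 - 4 + 0))**2 = (-115 - 1/2*(-4)*(-3))**2 = (-115 - 6)**2 = (-121)**2 = 14641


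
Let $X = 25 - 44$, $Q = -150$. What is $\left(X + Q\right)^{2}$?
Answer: $28561$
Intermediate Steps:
$X = -19$ ($X = 25 - 44 = -19$)
$\left(X + Q\right)^{2} = \left(-19 - 150\right)^{2} = \left(-169\right)^{2} = 28561$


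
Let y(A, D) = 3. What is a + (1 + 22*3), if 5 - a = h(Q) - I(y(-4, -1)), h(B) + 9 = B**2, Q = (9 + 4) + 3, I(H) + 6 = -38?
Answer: -219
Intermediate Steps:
I(H) = -44 (I(H) = -6 - 38 = -44)
Q = 16 (Q = 13 + 3 = 16)
h(B) = -9 + B**2
a = -286 (a = 5 - ((-9 + 16**2) - 1*(-44)) = 5 - ((-9 + 256) + 44) = 5 - (247 + 44) = 5 - 1*291 = 5 - 291 = -286)
a + (1 + 22*3) = -286 + (1 + 22*3) = -286 + (1 + 66) = -286 + 67 = -219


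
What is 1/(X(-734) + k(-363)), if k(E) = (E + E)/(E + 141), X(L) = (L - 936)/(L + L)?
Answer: 27158/119709 ≈ 0.22687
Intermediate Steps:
X(L) = (-936 + L)/(2*L) (X(L) = (-936 + L)/((2*L)) = (-936 + L)*(1/(2*L)) = (-936 + L)/(2*L))
k(E) = 2*E/(141 + E) (k(E) = (2*E)/(141 + E) = 2*E/(141 + E))
1/(X(-734) + k(-363)) = 1/((½)*(-936 - 734)/(-734) + 2*(-363)/(141 - 363)) = 1/((½)*(-1/734)*(-1670) + 2*(-363)/(-222)) = 1/(835/734 + 2*(-363)*(-1/222)) = 1/(835/734 + 121/37) = 1/(119709/27158) = 27158/119709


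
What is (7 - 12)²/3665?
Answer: 5/733 ≈ 0.0068213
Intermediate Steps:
(7 - 12)²/3665 = (-5)²*(1/3665) = 25*(1/3665) = 5/733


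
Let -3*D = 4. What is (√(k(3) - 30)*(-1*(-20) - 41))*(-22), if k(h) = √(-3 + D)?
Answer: 154*√(-270 + 3*I*√39) ≈ 87.741 + 2532.0*I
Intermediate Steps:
D = -4/3 (D = -⅓*4 = -4/3 ≈ -1.3333)
k(h) = I*√39/3 (k(h) = √(-3 - 4/3) = √(-13/3) = I*√39/3)
(√(k(3) - 30)*(-1*(-20) - 41))*(-22) = (√(I*√39/3 - 30)*(-1*(-20) - 41))*(-22) = (√(-30 + I*√39/3)*(20 - 41))*(-22) = (√(-30 + I*√39/3)*(-21))*(-22) = -21*√(-30 + I*√39/3)*(-22) = 462*√(-30 + I*√39/3)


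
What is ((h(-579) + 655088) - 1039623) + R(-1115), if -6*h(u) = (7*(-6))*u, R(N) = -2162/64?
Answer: -12435897/32 ≈ -3.8862e+5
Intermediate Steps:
R(N) = -1081/32 (R(N) = -2162*1/64 = -1081/32)
h(u) = 7*u (h(u) = -7*(-6)*u/6 = -(-7)*u = 7*u)
((h(-579) + 655088) - 1039623) + R(-1115) = ((7*(-579) + 655088) - 1039623) - 1081/32 = ((-4053 + 655088) - 1039623) - 1081/32 = (651035 - 1039623) - 1081/32 = -388588 - 1081/32 = -12435897/32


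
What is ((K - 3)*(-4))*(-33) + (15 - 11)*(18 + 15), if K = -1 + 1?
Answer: -264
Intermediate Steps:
K = 0
((K - 3)*(-4))*(-33) + (15 - 11)*(18 + 15) = ((0 - 3)*(-4))*(-33) + (15 - 11)*(18 + 15) = -3*(-4)*(-33) + 4*33 = 12*(-33) + 132 = -396 + 132 = -264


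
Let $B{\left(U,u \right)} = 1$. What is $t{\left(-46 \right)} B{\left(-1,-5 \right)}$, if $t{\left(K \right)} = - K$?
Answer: $46$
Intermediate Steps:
$t{\left(-46 \right)} B{\left(-1,-5 \right)} = \left(-1\right) \left(-46\right) 1 = 46 \cdot 1 = 46$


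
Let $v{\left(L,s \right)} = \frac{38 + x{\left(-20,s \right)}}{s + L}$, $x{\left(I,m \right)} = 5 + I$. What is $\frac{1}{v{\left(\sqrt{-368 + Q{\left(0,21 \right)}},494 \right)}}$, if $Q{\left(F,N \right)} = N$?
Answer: $\frac{494}{23} + \frac{i \sqrt{347}}{23} \approx 21.478 + 0.80991 i$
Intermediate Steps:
$v{\left(L,s \right)} = \frac{23}{L + s}$ ($v{\left(L,s \right)} = \frac{38 + \left(5 - 20\right)}{s + L} = \frac{38 - 15}{L + s} = \frac{23}{L + s}$)
$\frac{1}{v{\left(\sqrt{-368 + Q{\left(0,21 \right)}},494 \right)}} = \frac{1}{23 \frac{1}{\sqrt{-368 + 21} + 494}} = \frac{1}{23 \frac{1}{\sqrt{-347} + 494}} = \frac{1}{23 \frac{1}{i \sqrt{347} + 494}} = \frac{1}{23 \frac{1}{494 + i \sqrt{347}}} = \frac{494}{23} + \frac{i \sqrt{347}}{23}$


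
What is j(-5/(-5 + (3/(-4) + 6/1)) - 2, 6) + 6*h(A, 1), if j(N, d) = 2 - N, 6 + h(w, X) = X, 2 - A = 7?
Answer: -6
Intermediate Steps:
A = -5 (A = 2 - 1*7 = 2 - 7 = -5)
h(w, X) = -6 + X
j(-5/(-5 + (3/(-4) + 6/1)) - 2, 6) + 6*h(A, 1) = (2 - (-5/(-5 + (3/(-4) + 6/1)) - 2)) + 6*(-6 + 1) = (2 - (-5/(-5 + (3*(-¼) + 6*1)) - 2)) + 6*(-5) = (2 - (-5/(-5 + (-¾ + 6)) - 2)) - 30 = (2 - (-5/(-5 + 21/4) - 2)) - 30 = (2 - (-5/(¼) - 2)) - 30 = (2 - (4*(-5) - 2)) - 30 = (2 - (-20 - 2)) - 30 = (2 - 1*(-22)) - 30 = (2 + 22) - 30 = 24 - 30 = -6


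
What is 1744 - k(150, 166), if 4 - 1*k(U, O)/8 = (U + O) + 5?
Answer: 4280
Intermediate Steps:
k(U, O) = -8 - 8*O - 8*U (k(U, O) = 32 - 8*((U + O) + 5) = 32 - 8*((O + U) + 5) = 32 - 8*(5 + O + U) = 32 + (-40 - 8*O - 8*U) = -8 - 8*O - 8*U)
1744 - k(150, 166) = 1744 - (-8 - 8*166 - 8*150) = 1744 - (-8 - 1328 - 1200) = 1744 - 1*(-2536) = 1744 + 2536 = 4280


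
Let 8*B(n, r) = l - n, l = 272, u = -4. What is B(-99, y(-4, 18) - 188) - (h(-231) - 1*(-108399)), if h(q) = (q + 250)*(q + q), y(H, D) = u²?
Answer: -796597/8 ≈ -99575.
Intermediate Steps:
y(H, D) = 16 (y(H, D) = (-4)² = 16)
B(n, r) = 34 - n/8 (B(n, r) = (272 - n)/8 = 34 - n/8)
h(q) = 2*q*(250 + q) (h(q) = (250 + q)*(2*q) = 2*q*(250 + q))
B(-99, y(-4, 18) - 188) - (h(-231) - 1*(-108399)) = (34 - ⅛*(-99)) - (2*(-231)*(250 - 231) - 1*(-108399)) = (34 + 99/8) - (2*(-231)*19 + 108399) = 371/8 - (-8778 + 108399) = 371/8 - 1*99621 = 371/8 - 99621 = -796597/8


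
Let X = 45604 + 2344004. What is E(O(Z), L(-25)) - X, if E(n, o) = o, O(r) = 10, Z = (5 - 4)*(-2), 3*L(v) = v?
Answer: -7168849/3 ≈ -2.3896e+6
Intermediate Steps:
L(v) = v/3
Z = -2 (Z = 1*(-2) = -2)
X = 2389608
E(O(Z), L(-25)) - X = (⅓)*(-25) - 1*2389608 = -25/3 - 2389608 = -7168849/3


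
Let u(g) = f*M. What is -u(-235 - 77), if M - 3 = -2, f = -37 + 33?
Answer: 4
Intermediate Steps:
f = -4
M = 1 (M = 3 - 2 = 1)
u(g) = -4 (u(g) = -4*1 = -4)
-u(-235 - 77) = -1*(-4) = 4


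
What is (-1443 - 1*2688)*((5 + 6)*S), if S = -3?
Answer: 136323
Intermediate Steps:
(-1443 - 1*2688)*((5 + 6)*S) = (-1443 - 1*2688)*((5 + 6)*(-3)) = (-1443 - 2688)*(11*(-3)) = -4131*(-33) = 136323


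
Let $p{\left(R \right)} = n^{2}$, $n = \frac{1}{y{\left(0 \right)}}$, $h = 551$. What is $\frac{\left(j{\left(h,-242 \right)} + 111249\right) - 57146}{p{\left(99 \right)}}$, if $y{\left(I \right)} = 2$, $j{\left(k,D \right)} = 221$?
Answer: $217296$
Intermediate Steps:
$n = \frac{1}{2} \approx 0.5$
$p{\left(R \right)} = \frac{1}{4}$ ($p{\left(R \right)} = \left(\frac{1}{2}\right)^{2} = \frac{1}{4}$)
$\frac{\left(j{\left(h,-242 \right)} + 111249\right) - 57146}{p{\left(99 \right)}} = \left(\left(221 + 111249\right) - 57146\right) \frac{1}{\frac{1}{4}} = \left(111470 - 57146\right) 4 = 54324 \cdot 4 = 217296$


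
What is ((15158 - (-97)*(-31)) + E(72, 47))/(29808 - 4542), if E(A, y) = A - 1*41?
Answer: 6091/12633 ≈ 0.48215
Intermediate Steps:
E(A, y) = -41 + A (E(A, y) = A - 41 = -41 + A)
((15158 - (-97)*(-31)) + E(72, 47))/(29808 - 4542) = ((15158 - (-97)*(-31)) + (-41 + 72))/(29808 - 4542) = ((15158 - 1*3007) + 31)/25266 = ((15158 - 3007) + 31)*(1/25266) = (12151 + 31)*(1/25266) = 12182*(1/25266) = 6091/12633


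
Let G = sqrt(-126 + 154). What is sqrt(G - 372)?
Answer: sqrt(-372 + 2*sqrt(7)) ≈ 19.15*I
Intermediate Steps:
G = 2*sqrt(7) (G = sqrt(28) = 2*sqrt(7) ≈ 5.2915)
sqrt(G - 372) = sqrt(2*sqrt(7) - 372) = sqrt(-372 + 2*sqrt(7))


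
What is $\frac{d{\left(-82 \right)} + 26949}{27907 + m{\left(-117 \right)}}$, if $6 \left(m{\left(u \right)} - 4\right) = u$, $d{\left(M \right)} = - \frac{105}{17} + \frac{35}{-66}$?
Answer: $\frac{30229253}{31294263} \approx 0.96597$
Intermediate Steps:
$d{\left(M \right)} = - \frac{7525}{1122}$ ($d{\left(M \right)} = \left(-105\right) \frac{1}{17} + 35 \left(- \frac{1}{66}\right) = - \frac{105}{17} - \frac{35}{66} = - \frac{7525}{1122}$)
$m{\left(u \right)} = 4 + \frac{u}{6}$
$\frac{d{\left(-82 \right)} + 26949}{27907 + m{\left(-117 \right)}} = \frac{- \frac{7525}{1122} + 26949}{27907 + \left(4 + \frac{1}{6} \left(-117\right)\right)} = \frac{30229253}{1122 \left(27907 + \left(4 - \frac{39}{2}\right)\right)} = \frac{30229253}{1122 \left(27907 - \frac{31}{2}\right)} = \frac{30229253}{1122 \cdot \frac{55783}{2}} = \frac{30229253}{1122} \cdot \frac{2}{55783} = \frac{30229253}{31294263}$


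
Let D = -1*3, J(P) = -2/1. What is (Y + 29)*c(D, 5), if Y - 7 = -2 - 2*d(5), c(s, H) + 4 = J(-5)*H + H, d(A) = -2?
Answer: -342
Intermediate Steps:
J(P) = -2 (J(P) = -2*1 = -2)
D = -3
c(s, H) = -4 - H (c(s, H) = -4 + (-2*H + H) = -4 - H)
Y = 9 (Y = 7 + (-2 - 2*(-2)) = 7 + (-2 + 4) = 7 + 2 = 9)
(Y + 29)*c(D, 5) = (9 + 29)*(-4 - 1*5) = 38*(-4 - 5) = 38*(-9) = -342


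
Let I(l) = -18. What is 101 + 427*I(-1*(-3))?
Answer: -7585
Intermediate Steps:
101 + 427*I(-1*(-3)) = 101 + 427*(-18) = 101 - 7686 = -7585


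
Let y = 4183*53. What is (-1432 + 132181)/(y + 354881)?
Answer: 130749/576580 ≈ 0.22677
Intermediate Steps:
y = 221699
(-1432 + 132181)/(y + 354881) = (-1432 + 132181)/(221699 + 354881) = 130749/576580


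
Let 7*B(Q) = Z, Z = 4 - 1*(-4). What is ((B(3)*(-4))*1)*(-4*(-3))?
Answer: -384/7 ≈ -54.857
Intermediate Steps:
Z = 8 (Z = 4 + 4 = 8)
B(Q) = 8/7 (B(Q) = (⅐)*8 = 8/7)
((B(3)*(-4))*1)*(-4*(-3)) = (((8/7)*(-4))*1)*(-4*(-3)) = -32/7*1*12 = -32/7*12 = -384/7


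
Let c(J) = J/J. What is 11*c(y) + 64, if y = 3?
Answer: 75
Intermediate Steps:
c(J) = 1
11*c(y) + 64 = 11*1 + 64 = 11 + 64 = 75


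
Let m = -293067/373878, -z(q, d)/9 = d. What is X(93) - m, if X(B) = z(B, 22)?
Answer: -8192753/41542 ≈ -197.22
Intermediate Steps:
z(q, d) = -9*d
X(B) = -198 (X(B) = -9*22 = -198)
m = -32563/41542 (m = -293067*1/373878 = -32563/41542 ≈ -0.78386)
X(93) - m = -198 - 1*(-32563/41542) = -198 + 32563/41542 = -8192753/41542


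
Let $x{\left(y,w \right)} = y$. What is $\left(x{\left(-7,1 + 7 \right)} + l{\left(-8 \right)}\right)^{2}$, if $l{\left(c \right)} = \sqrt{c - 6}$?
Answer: $\left(7 - i \sqrt{14}\right)^{2} \approx 35.0 - 52.383 i$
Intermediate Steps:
$l{\left(c \right)} = \sqrt{-6 + c}$
$\left(x{\left(-7,1 + 7 \right)} + l{\left(-8 \right)}\right)^{2} = \left(-7 + \sqrt{-6 - 8}\right)^{2} = \left(-7 + \sqrt{-14}\right)^{2} = \left(-7 + i \sqrt{14}\right)^{2}$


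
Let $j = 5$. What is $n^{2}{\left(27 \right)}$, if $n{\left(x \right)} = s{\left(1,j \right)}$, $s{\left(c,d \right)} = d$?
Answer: $25$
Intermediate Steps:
$n{\left(x \right)} = 5$
$n^{2}{\left(27 \right)} = 5^{2} = 25$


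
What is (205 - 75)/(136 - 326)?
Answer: -13/19 ≈ -0.68421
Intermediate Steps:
(205 - 75)/(136 - 326) = 130/(-190) = 130*(-1/190) = -13/19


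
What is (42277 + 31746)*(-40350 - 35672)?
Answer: -5627376506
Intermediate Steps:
(42277 + 31746)*(-40350 - 35672) = 74023*(-76022) = -5627376506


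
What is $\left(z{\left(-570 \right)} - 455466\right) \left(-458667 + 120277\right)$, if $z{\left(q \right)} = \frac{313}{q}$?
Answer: $\frac{462375976673}{3} \approx 1.5413 \cdot 10^{11}$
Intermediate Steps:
$\left(z{\left(-570 \right)} - 455466\right) \left(-458667 + 120277\right) = \left(\frac{313}{-570} - 455466\right) \left(-458667 + 120277\right) = \left(313 \left(- \frac{1}{570}\right) - 455466\right) \left(-338390\right) = \left(- \frac{313}{570} - 455466\right) \left(-338390\right) = \left(- \frac{259615933}{570}\right) \left(-338390\right) = \frac{462375976673}{3}$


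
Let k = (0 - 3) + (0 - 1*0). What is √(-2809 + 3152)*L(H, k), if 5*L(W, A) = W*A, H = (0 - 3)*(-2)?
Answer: -126*√7/5 ≈ -66.673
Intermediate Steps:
k = -3 (k = -3 + (0 + 0) = -3 + 0 = -3)
H = 6 (H = -3*(-2) = 6)
L(W, A) = A*W/5 (L(W, A) = (W*A)/5 = (A*W)/5 = A*W/5)
√(-2809 + 3152)*L(H, k) = √(-2809 + 3152)*((⅕)*(-3)*6) = √343*(-18/5) = (7*√7)*(-18/5) = -126*√7/5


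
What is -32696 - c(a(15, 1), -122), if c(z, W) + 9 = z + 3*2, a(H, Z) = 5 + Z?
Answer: -32699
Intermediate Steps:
c(z, W) = -3 + z (c(z, W) = -9 + (z + 3*2) = -9 + (z + 6) = -9 + (6 + z) = -3 + z)
-32696 - c(a(15, 1), -122) = -32696 - (-3 + (5 + 1)) = -32696 - (-3 + 6) = -32696 - 1*3 = -32696 - 3 = -32699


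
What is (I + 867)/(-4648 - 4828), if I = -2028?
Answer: 1161/9476 ≈ 0.12252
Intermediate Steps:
(I + 867)/(-4648 - 4828) = (-2028 + 867)/(-4648 - 4828) = -1161/(-9476) = -1161*(-1/9476) = 1161/9476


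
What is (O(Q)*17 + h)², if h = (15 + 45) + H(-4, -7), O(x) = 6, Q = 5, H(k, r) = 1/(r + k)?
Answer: 3171961/121 ≈ 26215.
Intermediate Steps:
H(k, r) = 1/(k + r)
h = 659/11 (h = (15 + 45) + 1/(-4 - 7) = 60 + 1/(-11) = 60 - 1/11 = 659/11 ≈ 59.909)
(O(Q)*17 + h)² = (6*17 + 659/11)² = (102 + 659/11)² = (1781/11)² = 3171961/121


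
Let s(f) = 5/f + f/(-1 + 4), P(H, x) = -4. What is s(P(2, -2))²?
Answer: 961/144 ≈ 6.6736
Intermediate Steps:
s(f) = 5/f + f/3
s(P(2, -2))² = (5/(-4) + (⅓)*(-4))² = (5*(-¼) - 4/3)² = (-5/4 - 4/3)² = (-31/12)² = 961/144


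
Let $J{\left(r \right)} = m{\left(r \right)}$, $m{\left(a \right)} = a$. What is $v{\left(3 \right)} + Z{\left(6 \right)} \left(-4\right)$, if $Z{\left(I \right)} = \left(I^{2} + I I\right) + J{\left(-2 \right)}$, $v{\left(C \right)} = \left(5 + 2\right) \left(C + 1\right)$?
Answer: $-252$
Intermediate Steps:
$v{\left(C \right)} = 7 + 7 C$ ($v{\left(C \right)} = 7 \left(1 + C\right) = 7 + 7 C$)
$J{\left(r \right)} = r$
$Z{\left(I \right)} = -2 + 2 I^{2}$ ($Z{\left(I \right)} = \left(I^{2} + I I\right) - 2 = \left(I^{2} + I^{2}\right) - 2 = 2 I^{2} - 2 = -2 + 2 I^{2}$)
$v{\left(3 \right)} + Z{\left(6 \right)} \left(-4\right) = \left(7 + 7 \cdot 3\right) + \left(-2 + 2 \cdot 6^{2}\right) \left(-4\right) = \left(7 + 21\right) + \left(-2 + 2 \cdot 36\right) \left(-4\right) = 28 + \left(-2 + 72\right) \left(-4\right) = 28 + 70 \left(-4\right) = 28 - 280 = -252$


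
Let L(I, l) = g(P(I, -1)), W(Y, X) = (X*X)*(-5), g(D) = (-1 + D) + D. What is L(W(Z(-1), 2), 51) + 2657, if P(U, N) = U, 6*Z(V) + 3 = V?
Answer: 2616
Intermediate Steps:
Z(V) = -½ + V/6
g(D) = -1 + 2*D
W(Y, X) = -5*X² (W(Y, X) = X²*(-5) = -5*X²)
L(I, l) = -1 + 2*I
L(W(Z(-1), 2), 51) + 2657 = (-1 + 2*(-5*2²)) + 2657 = (-1 + 2*(-5*4)) + 2657 = (-1 + 2*(-20)) + 2657 = (-1 - 40) + 2657 = -41 + 2657 = 2616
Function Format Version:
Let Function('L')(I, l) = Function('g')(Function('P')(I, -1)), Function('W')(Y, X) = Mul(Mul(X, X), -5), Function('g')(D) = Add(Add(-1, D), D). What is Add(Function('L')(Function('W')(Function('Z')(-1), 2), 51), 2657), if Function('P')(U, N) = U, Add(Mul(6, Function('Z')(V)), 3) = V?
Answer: 2616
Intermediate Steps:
Function('Z')(V) = Add(Rational(-1, 2), Mul(Rational(1, 6), V))
Function('g')(D) = Add(-1, Mul(2, D))
Function('W')(Y, X) = Mul(-5, Pow(X, 2)) (Function('W')(Y, X) = Mul(Pow(X, 2), -5) = Mul(-5, Pow(X, 2)))
Function('L')(I, l) = Add(-1, Mul(2, I))
Add(Function('L')(Function('W')(Function('Z')(-1), 2), 51), 2657) = Add(Add(-1, Mul(2, Mul(-5, Pow(2, 2)))), 2657) = Add(Add(-1, Mul(2, Mul(-5, 4))), 2657) = Add(Add(-1, Mul(2, -20)), 2657) = Add(Add(-1, -40), 2657) = Add(-41, 2657) = 2616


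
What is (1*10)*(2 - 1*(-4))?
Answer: 60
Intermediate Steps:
(1*10)*(2 - 1*(-4)) = 10*(2 + 4) = 10*6 = 60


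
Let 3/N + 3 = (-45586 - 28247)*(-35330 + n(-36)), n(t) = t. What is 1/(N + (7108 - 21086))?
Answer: -870392625/12166348112249 ≈ -7.1541e-5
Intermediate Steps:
N = 1/870392625 (N = 3/(-3 + (-45586 - 28247)*(-35330 - 36)) = 3/(-3 - 73833*(-35366)) = 3/(-3 + 2611177878) = 3/2611177875 = 3*(1/2611177875) = 1/870392625 ≈ 1.1489e-9)
1/(N + (7108 - 21086)) = 1/(1/870392625 + (7108 - 21086)) = 1/(1/870392625 - 13978) = 1/(-12166348112249/870392625) = -870392625/12166348112249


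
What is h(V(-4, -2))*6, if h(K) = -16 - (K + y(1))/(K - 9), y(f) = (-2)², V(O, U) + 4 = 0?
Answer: -96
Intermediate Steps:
V(O, U) = -4 (V(O, U) = -4 + 0 = -4)
y(f) = 4
h(K) = -16 - (4 + K)/(-9 + K) (h(K) = -16 - (K + 4)/(K - 9) = -16 - (4 + K)/(-9 + K))
h(V(-4, -2))*6 = ((140 - 17*(-4))/(-9 - 4))*6 = ((140 + 68)/(-13))*6 = -1/13*208*6 = -16*6 = -96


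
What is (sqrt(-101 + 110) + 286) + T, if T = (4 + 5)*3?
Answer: 316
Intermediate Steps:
T = 27 (T = 9*3 = 27)
(sqrt(-101 + 110) + 286) + T = (sqrt(-101 + 110) + 286) + 27 = (sqrt(9) + 286) + 27 = (3 + 286) + 27 = 289 + 27 = 316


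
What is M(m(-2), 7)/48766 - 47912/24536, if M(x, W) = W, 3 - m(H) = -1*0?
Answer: -292038105/149565322 ≈ -1.9526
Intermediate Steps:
m(H) = 3 (m(H) = 3 - (-1)*0 = 3 - 1*0 = 3 + 0 = 3)
M(m(-2), 7)/48766 - 47912/24536 = 7/48766 - 47912/24536 = 7*(1/48766) - 47912*1/24536 = 7/48766 - 5989/3067 = -292038105/149565322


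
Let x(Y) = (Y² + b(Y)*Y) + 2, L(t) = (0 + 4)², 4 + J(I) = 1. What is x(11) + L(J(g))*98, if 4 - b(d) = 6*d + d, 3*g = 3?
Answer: 888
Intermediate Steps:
g = 1 (g = (⅓)*3 = 1)
b(d) = 4 - 7*d (b(d) = 4 - (6*d + d) = 4 - 7*d)
J(I) = -3 (J(I) = -4 + 1 = -3)
L(t) = 16 (L(t) = 4² = 16)
x(Y) = 2 + Y² + Y*(4 - 7*Y) (x(Y) = (Y² + (4 - 7*Y)*Y) + 2 = (Y² + Y*(4 - 7*Y)) + 2 = 2 + Y² + Y*(4 - 7*Y))
x(11) + L(J(g))*98 = (2 - 6*11² + 4*11) + 16*98 = (2 - 6*121 + 44) + 1568 = (2 - 726 + 44) + 1568 = -680 + 1568 = 888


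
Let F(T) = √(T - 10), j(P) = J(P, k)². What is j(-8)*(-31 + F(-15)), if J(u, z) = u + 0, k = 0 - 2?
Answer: -1984 + 320*I ≈ -1984.0 + 320.0*I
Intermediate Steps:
k = -2
J(u, z) = u
j(P) = P²
F(T) = √(-10 + T)
j(-8)*(-31 + F(-15)) = (-8)²*(-31 + √(-10 - 15)) = 64*(-31 + √(-25)) = 64*(-31 + 5*I) = -1984 + 320*I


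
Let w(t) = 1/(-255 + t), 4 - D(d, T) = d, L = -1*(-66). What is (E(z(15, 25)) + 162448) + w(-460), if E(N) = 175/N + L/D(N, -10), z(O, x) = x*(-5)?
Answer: 4994436404/30745 ≈ 1.6245e+5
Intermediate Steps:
L = 66
D(d, T) = 4 - d
z(O, x) = -5*x
E(N) = 66/(4 - N) + 175/N (E(N) = 175/N + 66/(4 - N) = 66/(4 - N) + 175/N)
(E(z(15, 25)) + 162448) + w(-460) = ((-700 + 109*(-5*25))/(((-5*25))*(-4 - 5*25)) + 162448) + 1/(-255 - 460) = ((-700 + 109*(-125))/((-125)*(-4 - 125)) + 162448) + 1/(-715) = (-1/125*(-700 - 13625)/(-129) + 162448) - 1/715 = (-1/125*(-1/129)*(-14325) + 162448) - 1/715 = (-191/215 + 162448) - 1/715 = 34926129/215 - 1/715 = 4994436404/30745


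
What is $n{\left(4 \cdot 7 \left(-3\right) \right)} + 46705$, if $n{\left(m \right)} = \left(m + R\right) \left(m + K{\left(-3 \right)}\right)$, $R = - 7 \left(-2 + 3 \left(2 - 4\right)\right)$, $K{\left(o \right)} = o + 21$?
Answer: $48553$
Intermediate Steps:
$K{\left(o \right)} = 21 + o$
$R = 56$ ($R = - 7 \left(-2 + 3 \left(-2\right)\right) = - 7 \left(-2 - 6\right) = \left(-7\right) \left(-8\right) = 56$)
$n{\left(m \right)} = \left(18 + m\right) \left(56 + m\right)$ ($n{\left(m \right)} = \left(m + 56\right) \left(m + \left(21 - 3\right)\right) = \left(56 + m\right) \left(m + 18\right) = \left(56 + m\right) \left(18 + m\right) = \left(18 + m\right) \left(56 + m\right)$)
$n{\left(4 \cdot 7 \left(-3\right) \right)} + 46705 = \left(1008 + \left(4 \cdot 7 \left(-3\right)\right)^{2} + 74 \cdot 4 \cdot 7 \left(-3\right)\right) + 46705 = \left(1008 + \left(28 \left(-3\right)\right)^{2} + 74 \cdot 28 \left(-3\right)\right) + 46705 = \left(1008 + \left(-84\right)^{2} + 74 \left(-84\right)\right) + 46705 = \left(1008 + 7056 - 6216\right) + 46705 = 1848 + 46705 = 48553$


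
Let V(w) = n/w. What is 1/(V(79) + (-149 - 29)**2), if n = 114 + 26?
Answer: 79/2503176 ≈ 3.1560e-5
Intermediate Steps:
n = 140
V(w) = 140/w
1/(V(79) + (-149 - 29)**2) = 1/(140/79 + (-149 - 29)**2) = 1/(140*(1/79) + (-178)**2) = 1/(140/79 + 31684) = 1/(2503176/79) = 79/2503176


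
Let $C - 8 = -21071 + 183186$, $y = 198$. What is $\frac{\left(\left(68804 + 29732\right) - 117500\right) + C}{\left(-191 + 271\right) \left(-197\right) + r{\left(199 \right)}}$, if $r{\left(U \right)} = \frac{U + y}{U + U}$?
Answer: $- \frac{56977282}{6272083} \approx -9.0843$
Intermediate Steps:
$r{\left(U \right)} = \frac{198 + U}{2 U}$ ($r{\left(U \right)} = \frac{U + 198}{U + U} = \frac{198 + U}{2 U}$)
$C = 162123$ ($C = 8 + \left(-21071 + 183186\right) = 8 + 162115 = 162123$)
$\frac{\left(\left(68804 + 29732\right) - 117500\right) + C}{\left(-191 + 271\right) \left(-197\right) + r{\left(199 \right)}} = \frac{\left(\left(68804 + 29732\right) - 117500\right) + 162123}{\left(-191 + 271\right) \left(-197\right) + \frac{198 + 199}{2 \cdot 199}} = \frac{\left(98536 - 117500\right) + 162123}{80 \left(-197\right) + \frac{1}{2} \cdot \frac{1}{199} \cdot 397} = \frac{-18964 + 162123}{-15760 + \frac{397}{398}} = \frac{143159}{- \frac{6272083}{398}} = 143159 \left(- \frac{398}{6272083}\right) = - \frac{56977282}{6272083}$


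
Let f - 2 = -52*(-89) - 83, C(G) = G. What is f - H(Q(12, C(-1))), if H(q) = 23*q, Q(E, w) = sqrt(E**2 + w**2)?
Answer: 4547 - 23*sqrt(145) ≈ 4270.0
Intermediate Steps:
f = 4547 (f = 2 + (-52*(-89) - 83) = 2 + (4628 - 83) = 2 + 4545 = 4547)
f - H(Q(12, C(-1))) = 4547 - 23*sqrt(12**2 + (-1)**2) = 4547 - 23*sqrt(144 + 1) = 4547 - 23*sqrt(145)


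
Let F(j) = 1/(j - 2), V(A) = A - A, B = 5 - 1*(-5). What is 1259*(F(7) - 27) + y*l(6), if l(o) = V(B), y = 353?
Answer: -168706/5 ≈ -33741.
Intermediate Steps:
B = 10 (B = 5 + 5 = 10)
V(A) = 0
l(o) = 0
F(j) = 1/(-2 + j)
1259*(F(7) - 27) + y*l(6) = 1259*(1/(-2 + 7) - 27) + 353*0 = 1259*(1/5 - 27) + 0 = 1259*(-134/5) + 0 = -168706/5 + 0 = -168706/5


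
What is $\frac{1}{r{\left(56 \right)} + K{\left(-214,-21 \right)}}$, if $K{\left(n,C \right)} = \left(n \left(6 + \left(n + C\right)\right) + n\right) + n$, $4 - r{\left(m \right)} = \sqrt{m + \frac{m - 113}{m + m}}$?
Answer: $\frac{5441184}{264343594873} + \frac{4 \sqrt{43505}}{264343594873} \approx 2.0587 \cdot 10^{-5}$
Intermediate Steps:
$r{\left(m \right)} = 4 - \sqrt{m + \frac{-113 + m}{2 m}}$ ($r{\left(m \right)} = 4 - \sqrt{m + \frac{m - 113}{m + m}} = 4 - \sqrt{m + \frac{-113 + m}{2 m}}$)
$K{\left(n,C \right)} = 2 n + n \left(6 + C + n\right)$ ($K{\left(n,C \right)} = \left(n \left(6 + \left(C + n\right)\right) + n\right) + n = \left(n \left(6 + C + n\right) + n\right) + n = \left(n + n \left(6 + C + n\right)\right) + n = 2 n + n \left(6 + C + n\right)$)
$\frac{1}{r{\left(56 \right)} + K{\left(-214,-21 \right)}} = \frac{1}{\left(4 - \frac{\sqrt{2 - \frac{226}{56} + 4 \cdot 56}}{2}\right) - 214 \left(8 - 21 - 214\right)} = \frac{1}{\left(4 - \frac{\sqrt{2 - \frac{113}{28} + 224}}{2}\right) - -48578} = \frac{1}{\left(4 - \frac{\sqrt{2 - \frac{113}{28} + 224}}{2}\right) + 48578} = \frac{1}{\left(4 - \frac{\sqrt{\frac{6215}{28}}}{2}\right) + 48578} = \frac{1}{\left(4 - \frac{\frac{1}{14} \sqrt{43505}}{2}\right) + 48578} = \frac{1}{\left(4 - \frac{\sqrt{43505}}{28}\right) + 48578} = \frac{1}{48582 - \frac{\sqrt{43505}}{28}}$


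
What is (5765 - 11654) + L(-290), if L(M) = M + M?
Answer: -6469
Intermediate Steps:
L(M) = 2*M
(5765 - 11654) + L(-290) = (5765 - 11654) + 2*(-290) = -5889 - 580 = -6469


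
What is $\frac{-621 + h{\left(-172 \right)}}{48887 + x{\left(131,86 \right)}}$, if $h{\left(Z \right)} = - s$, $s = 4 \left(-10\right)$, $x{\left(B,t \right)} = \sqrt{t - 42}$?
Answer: $- \frac{28403347}{2389938725} + \frac{1162 \sqrt{11}}{2389938725} \approx -0.011883$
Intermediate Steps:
$x{\left(B,t \right)} = \sqrt{-42 + t}$
$s = -40$
$h{\left(Z \right)} = 40$ ($h{\left(Z \right)} = \left(-1\right) \left(-40\right) = 40$)
$\frac{-621 + h{\left(-172 \right)}}{48887 + x{\left(131,86 \right)}} = \frac{-621 + 40}{48887 + \sqrt{-42 + 86}} = - \frac{581}{48887 + \sqrt{44}} = - \frac{581}{48887 + 2 \sqrt{11}}$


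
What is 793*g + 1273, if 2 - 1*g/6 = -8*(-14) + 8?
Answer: -560171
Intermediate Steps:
g = -708 (g = 12 - 6*(-8*(-14) + 8) = 12 - 6*(112 + 8) = 12 - 6*120 = 12 - 720 = -708)
793*g + 1273 = 793*(-708) + 1273 = -561444 + 1273 = -560171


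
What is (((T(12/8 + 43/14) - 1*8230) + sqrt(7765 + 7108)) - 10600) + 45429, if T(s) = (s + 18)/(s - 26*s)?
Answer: 10639521/400 + sqrt(14873) ≈ 26721.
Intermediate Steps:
T(s) = -(18 + s)/(25*s) (T(s) = (18 + s)/((-25*s)) = (18 + s)*(-1/(25*s)) = -(18 + s)/(25*s))
(((T(12/8 + 43/14) - 1*8230) + sqrt(7765 + 7108)) - 10600) + 45429 = ((((-18 - (12/8 + 43/14))/(25*(12/8 + 43/14)) - 1*8230) + sqrt(7765 + 7108)) - 10600) + 45429 = ((((-18 - (12*(1/8) + 43*(1/14)))/(25*(12*(1/8) + 43*(1/14))) - 8230) + sqrt(14873)) - 10600) + 45429 = ((((-18 - (3/2 + 43/14))/(25*(3/2 + 43/14)) - 8230) + sqrt(14873)) - 10600) + 45429 = ((((-18 - 1*32/7)/(25*(32/7)) - 8230) + sqrt(14873)) - 10600) + 45429 = ((((1/25)*(7/32)*(-18 - 32/7) - 8230) + sqrt(14873)) - 10600) + 45429 = ((((1/25)*(7/32)*(-158/7) - 8230) + sqrt(14873)) - 10600) + 45429 = (((-79/400 - 8230) + sqrt(14873)) - 10600) + 45429 = ((-3292079/400 + sqrt(14873)) - 10600) + 45429 = (-7532079/400 + sqrt(14873)) + 45429 = 10639521/400 + sqrt(14873)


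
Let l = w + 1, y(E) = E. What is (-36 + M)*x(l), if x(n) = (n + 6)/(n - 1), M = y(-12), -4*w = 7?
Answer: 144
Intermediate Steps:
w = -7/4 (w = -1/4*7 = -7/4 ≈ -1.7500)
l = -3/4 (l = -7/4 + 1 = -3/4 ≈ -0.75000)
M = -12
x(n) = (6 + n)/(-1 + n)
(-36 + M)*x(l) = (-36 - 12)*((6 - 3/4)/(-1 - 3/4)) = -48*21/((-7/4)*4) = -(-192)*21/(7*4) = -48*(-3) = 144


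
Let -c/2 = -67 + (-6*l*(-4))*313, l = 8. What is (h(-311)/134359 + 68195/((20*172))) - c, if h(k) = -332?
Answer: 11099872795521/92438992 ≈ 1.2008e+5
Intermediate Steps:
c = -120058 (c = -2*(-67 + (-6*8*(-4))*313) = -2*(-67 - 48*(-4)*313) = -2*(-67 + 192*313) = -2*(-67 + 60096) = -2*60029 = -120058)
(h(-311)/134359 + 68195/((20*172))) - c = (-332/134359 + 68195/((20*172))) - 1*(-120058) = (-332*1/134359 + 68195/3440) + 120058 = (-332/134359 + 68195*(1/3440)) + 120058 = (-332/134359 + 13639/688) + 120058 = 1832293985/92438992 + 120058 = 11099872795521/92438992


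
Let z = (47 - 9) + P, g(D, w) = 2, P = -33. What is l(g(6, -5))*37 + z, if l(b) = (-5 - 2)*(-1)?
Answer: 264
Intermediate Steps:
z = 5 (z = (47 - 9) - 33 = 38 - 33 = 5)
l(b) = 7 (l(b) = -7*(-1) = 7)
l(g(6, -5))*37 + z = 7*37 + 5 = 259 + 5 = 264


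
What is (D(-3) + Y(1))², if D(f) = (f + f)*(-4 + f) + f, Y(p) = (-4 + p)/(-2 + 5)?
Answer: 1444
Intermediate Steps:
Y(p) = -4/3 + p/3 (Y(p) = (-4 + p)/3 = (-4 + p)*(⅓) = -4/3 + p/3)
D(f) = f + 2*f*(-4 + f) (D(f) = (2*f)*(-4 + f) + f = 2*f*(-4 + f) + f = f + 2*f*(-4 + f))
(D(-3) + Y(1))² = (-3*(-7 + 2*(-3)) + (-4/3 + (⅓)*1))² = (-3*(-7 - 6) + (-4/3 + ⅓))² = (-3*(-13) - 1)² = (39 - 1)² = 38² = 1444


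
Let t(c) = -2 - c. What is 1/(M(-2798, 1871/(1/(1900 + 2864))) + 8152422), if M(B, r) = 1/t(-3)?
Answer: 1/8152423 ≈ 1.2266e-7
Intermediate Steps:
M(B, r) = 1 (M(B, r) = 1/(-2 - 1*(-3)) = 1/(-2 + 3) = 1/1 = 1)
1/(M(-2798, 1871/(1/(1900 + 2864))) + 8152422) = 1/(1 + 8152422) = 1/8152423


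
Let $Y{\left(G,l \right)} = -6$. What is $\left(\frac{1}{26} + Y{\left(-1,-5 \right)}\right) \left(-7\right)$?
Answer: $\frac{1085}{26} \approx 41.731$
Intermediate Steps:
$\left(\frac{1}{26} + Y{\left(-1,-5 \right)}\right) \left(-7\right) = \left(\frac{1}{26} - 6\right) \left(-7\right) = \left(- \frac{155}{26}\right) \left(-7\right) = \frac{1085}{26}$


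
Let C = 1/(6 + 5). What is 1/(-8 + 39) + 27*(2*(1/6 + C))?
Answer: 4754/341 ≈ 13.941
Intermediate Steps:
C = 1/11 ≈ 0.090909
1/(-8 + 39) + 27*(2*(1/6 + C)) = 1/(-8 + 39) + 27*(2*(1/6 + 1/11)) = 1/31 + 27*(2*(⅙ + 1/11)) = 1/31 + 27*(2*(17/66)) = 1/31 + 27*(17/33) = 1/31 + 153/11 = 4754/341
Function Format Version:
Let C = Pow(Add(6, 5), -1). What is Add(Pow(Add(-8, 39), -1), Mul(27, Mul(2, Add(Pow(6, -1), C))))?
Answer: Rational(4754, 341) ≈ 13.941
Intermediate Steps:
C = Rational(1, 11) (C = Pow(11, -1) = Rational(1, 11) ≈ 0.090909)
Add(Pow(Add(-8, 39), -1), Mul(27, Mul(2, Add(Pow(6, -1), C)))) = Add(Pow(Add(-8, 39), -1), Mul(27, Mul(2, Add(Pow(6, -1), Rational(1, 11))))) = Add(Pow(31, -1), Mul(27, Mul(2, Add(Rational(1, 6), Rational(1, 11))))) = Add(Rational(1, 31), Mul(27, Mul(2, Rational(17, 66)))) = Add(Rational(1, 31), Mul(27, Rational(17, 33))) = Add(Rational(1, 31), Rational(153, 11)) = Rational(4754, 341)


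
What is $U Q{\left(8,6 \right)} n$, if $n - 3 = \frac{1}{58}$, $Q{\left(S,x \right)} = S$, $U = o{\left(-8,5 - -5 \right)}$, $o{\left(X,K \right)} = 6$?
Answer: $\frac{4200}{29} \approx 144.83$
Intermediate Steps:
$U = 6$
$n = \frac{175}{58}$ ($n = 3 + \frac{1}{58} = \frac{175}{58} \approx 3.0172$)
$U Q{\left(8,6 \right)} n = 6 \cdot 8 \cdot \frac{175}{58} = 48 \cdot \frac{175}{58} = \frac{4200}{29}$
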